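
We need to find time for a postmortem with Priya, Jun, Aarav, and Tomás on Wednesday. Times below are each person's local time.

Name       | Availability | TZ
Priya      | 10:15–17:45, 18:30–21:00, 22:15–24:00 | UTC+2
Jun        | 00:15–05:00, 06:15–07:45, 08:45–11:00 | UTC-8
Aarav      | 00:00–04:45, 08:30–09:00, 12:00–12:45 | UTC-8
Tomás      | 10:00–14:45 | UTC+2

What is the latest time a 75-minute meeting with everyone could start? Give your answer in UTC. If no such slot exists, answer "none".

Priya in UTC: 08:15-15:45, 16:30-19:00, 20:15-22:00 (subtract 2h to convert from UTC+2).
Jun in UTC: 08:15-13:00, 14:15-15:45, 16:45-19:00 (add 8h to convert from UTC-8).
Aarav in UTC: 08:00-12:45, 16:30-17:00, 20:00-20:45 (add 8h to convert from UTC-8).
Tomás in UTC: 08:00-12:45 (subtract 2h to convert from UTC+2).
Priya ∩ Jun: 08:15-13:00, 14:15-15:45, 16:45-19:00.
Priya ∩ Jun ∩ Aarav: 08:15-12:45, 16:45-17:00.
Priya ∩ Jun ∩ Aarav ∩ Tomás: 08:15-12:45.
So the common availability across everyone is 08:15-12:45.
The last common window of at least 75 minutes is 08:15-12:45; a 75-minute meeting can start as late as 11:30 and still end by 12:45.

11:30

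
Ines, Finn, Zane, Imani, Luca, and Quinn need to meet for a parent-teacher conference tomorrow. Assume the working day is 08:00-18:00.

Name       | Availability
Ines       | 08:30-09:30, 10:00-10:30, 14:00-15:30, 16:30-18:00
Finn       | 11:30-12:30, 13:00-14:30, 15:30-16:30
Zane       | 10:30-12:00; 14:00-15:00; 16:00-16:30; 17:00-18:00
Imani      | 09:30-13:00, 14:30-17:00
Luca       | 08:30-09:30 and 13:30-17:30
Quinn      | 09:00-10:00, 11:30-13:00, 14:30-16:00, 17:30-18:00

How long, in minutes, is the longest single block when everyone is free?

0

Ines ∩ Finn: 14:00-14:30.
Ines ∩ Finn ∩ Zane: 14:00-14:30.
Ines ∩ Finn ∩ Zane ∩ Imani: ∅.
Ines ∩ Finn ∩ Zane ∩ Imani ∩ Luca: ∅.
Ines ∩ Finn ∩ Zane ∩ Imani ∩ Luca ∩ Quinn: ∅.
There is no time when everyone is free.
No common window exists, so the longest block is 0 minutes.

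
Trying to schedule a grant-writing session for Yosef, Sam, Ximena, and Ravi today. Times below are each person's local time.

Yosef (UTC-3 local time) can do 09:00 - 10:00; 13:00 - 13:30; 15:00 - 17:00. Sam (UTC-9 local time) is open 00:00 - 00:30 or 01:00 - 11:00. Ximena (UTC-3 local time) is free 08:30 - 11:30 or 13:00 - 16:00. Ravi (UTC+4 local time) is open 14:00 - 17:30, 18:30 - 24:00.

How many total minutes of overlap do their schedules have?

150

Yosef in UTC: 12:00-13:00, 16:00-16:30, 18:00-20:00 (add 3h to convert from UTC-3).
Sam in UTC: 09:00-09:30, 10:00-20:00 (add 9h to convert from UTC-9).
Ximena in UTC: 11:30-14:30, 16:00-19:00 (add 3h to convert from UTC-3).
Ravi in UTC: 10:00-13:30, 14:30-20:00 (subtract 4h to convert from UTC+4).
Yosef ∩ Sam: 12:00-13:00, 16:00-16:30, 18:00-20:00.
Yosef ∩ Sam ∩ Ximena: 12:00-13:00, 16:00-16:30, 18:00-19:00.
Yosef ∩ Sam ∩ Ximena ∩ Ravi: 12:00-13:00, 16:00-16:30, 18:00-19:00.
Summing the common windows: 60 + 30 + 60 = 150 minutes.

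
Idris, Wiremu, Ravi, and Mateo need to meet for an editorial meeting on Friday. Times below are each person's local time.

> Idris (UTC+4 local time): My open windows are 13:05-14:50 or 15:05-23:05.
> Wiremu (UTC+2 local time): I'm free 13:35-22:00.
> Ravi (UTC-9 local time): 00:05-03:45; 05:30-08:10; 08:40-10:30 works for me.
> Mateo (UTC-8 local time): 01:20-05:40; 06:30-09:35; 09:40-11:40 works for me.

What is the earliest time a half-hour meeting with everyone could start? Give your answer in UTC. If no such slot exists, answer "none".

Idris in UTC: 09:05-10:50, 11:05-19:05 (subtract 4h to convert from UTC+4).
Wiremu in UTC: 11:35-20:00 (subtract 2h to convert from UTC+2).
Ravi in UTC: 09:05-12:45, 14:30-17:10, 17:40-19:30 (add 9h to convert from UTC-9).
Mateo in UTC: 09:20-13:40, 14:30-17:35, 17:40-19:40 (add 8h to convert from UTC-8).
Idris ∩ Wiremu: 11:35-19:05.
Idris ∩ Wiremu ∩ Ravi: 11:35-12:45, 14:30-17:10, 17:40-19:05.
Idris ∩ Wiremu ∩ Ravi ∩ Mateo: 11:35-12:45, 14:30-17:10, 17:40-19:05.
Those are the intersection windows.
The first common window of at least 30 minutes is 11:35-12:45, so the earliest start is 11:35.

11:35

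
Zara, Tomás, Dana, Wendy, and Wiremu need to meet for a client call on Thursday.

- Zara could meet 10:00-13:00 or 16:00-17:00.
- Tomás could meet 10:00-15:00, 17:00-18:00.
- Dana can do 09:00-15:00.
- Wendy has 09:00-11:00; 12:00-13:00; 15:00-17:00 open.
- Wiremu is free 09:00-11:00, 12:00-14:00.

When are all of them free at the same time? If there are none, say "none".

Zara ∩ Tomás: 10:00-13:00.
Zara ∩ Tomás ∩ Dana: 10:00-13:00.
Zara ∩ Tomás ∩ Dana ∩ Wendy: 10:00-11:00, 12:00-13:00.
Zara ∩ Tomás ∩ Dana ∩ Wendy ∩ Wiremu: 10:00-11:00, 12:00-13:00.
So the common availability across everyone is 10:00-11:00, 12:00-13:00.

10:00-11:00, 12:00-13:00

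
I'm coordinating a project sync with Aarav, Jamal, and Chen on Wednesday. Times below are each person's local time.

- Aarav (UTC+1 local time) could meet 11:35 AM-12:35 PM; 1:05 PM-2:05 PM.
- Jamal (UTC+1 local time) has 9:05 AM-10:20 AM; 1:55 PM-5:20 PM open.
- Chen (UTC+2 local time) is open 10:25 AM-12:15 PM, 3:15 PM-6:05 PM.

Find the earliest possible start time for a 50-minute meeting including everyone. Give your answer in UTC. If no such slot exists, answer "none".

none

Aarav in UTC: 10:35-11:35, 12:05-13:05 (subtract 1h to convert from UTC+1).
Jamal in UTC: 08:05-09:20, 12:55-16:20 (subtract 1h to convert from UTC+1).
Chen in UTC: 08:25-10:15, 13:15-16:05 (subtract 2h to convert from UTC+2).
Aarav ∩ Jamal: 12:55-13:05.
Aarav ∩ Jamal ∩ Chen: ∅.
There is no time when everyone is free.
No common window is at least 50 minutes long.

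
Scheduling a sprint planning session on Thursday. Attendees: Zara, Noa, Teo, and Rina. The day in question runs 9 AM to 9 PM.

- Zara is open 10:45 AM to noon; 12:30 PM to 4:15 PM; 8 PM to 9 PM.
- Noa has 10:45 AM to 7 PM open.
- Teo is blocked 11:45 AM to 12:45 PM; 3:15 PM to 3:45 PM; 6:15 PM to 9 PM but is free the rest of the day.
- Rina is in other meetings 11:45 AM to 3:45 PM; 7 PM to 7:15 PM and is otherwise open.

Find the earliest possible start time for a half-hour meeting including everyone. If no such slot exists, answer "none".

Zara free: 10:45-12:00, 12:30-16:15, 20:00-21:00.
Noa free: 10:45-19:00.
Teo free: 09:00-11:45, 12:45-15:15, 15:45-18:15 (invert busy blocks within the working day).
Rina free: 09:00-11:45, 15:45-19:00, 19:15-21:00 (invert busy blocks within the working day).
Zara ∩ Noa: 10:45-12:00, 12:30-16:15.
Zara ∩ Noa ∩ Teo: 10:45-11:45, 12:45-15:15, 15:45-16:15.
Zara ∩ Noa ∩ Teo ∩ Rina: 10:45-11:45, 15:45-16:15.
The first common window of at least 30 minutes is 10:45-11:45, so the earliest start is 10:45.

10:45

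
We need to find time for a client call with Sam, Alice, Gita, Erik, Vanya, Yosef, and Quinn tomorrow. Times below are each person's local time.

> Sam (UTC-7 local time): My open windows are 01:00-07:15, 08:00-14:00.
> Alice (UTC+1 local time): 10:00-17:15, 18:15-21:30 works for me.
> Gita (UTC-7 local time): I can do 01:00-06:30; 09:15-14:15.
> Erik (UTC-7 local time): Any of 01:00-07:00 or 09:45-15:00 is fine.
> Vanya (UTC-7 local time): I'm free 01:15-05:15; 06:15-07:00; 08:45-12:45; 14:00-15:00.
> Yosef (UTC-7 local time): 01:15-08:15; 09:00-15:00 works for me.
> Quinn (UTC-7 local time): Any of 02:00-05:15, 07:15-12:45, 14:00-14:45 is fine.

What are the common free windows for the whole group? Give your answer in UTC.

09:00-12:15, 17:15-19:45

Sam in UTC: 08:00-14:15, 15:00-21:00 (add 7h to convert from UTC-7).
Alice in UTC: 09:00-16:15, 17:15-20:30 (subtract 1h to convert from UTC+1).
Gita in UTC: 08:00-13:30, 16:15-21:15 (add 7h to convert from UTC-7).
Erik in UTC: 08:00-14:00, 16:45-22:00 (add 7h to convert from UTC-7).
Vanya in UTC: 08:15-12:15, 13:15-14:00, 15:45-19:45, 21:00-22:00 (add 7h to convert from UTC-7).
Yosef in UTC: 08:15-15:15, 16:00-22:00 (add 7h to convert from UTC-7).
Quinn in UTC: 09:00-12:15, 14:15-19:45, 21:00-21:45 (add 7h to convert from UTC-7).
Sam ∩ Alice: 09:00-14:15, 15:00-16:15, 17:15-20:30.
Sam ∩ Alice ∩ Gita: 09:00-13:30, 17:15-20:30.
Sam ∩ Alice ∩ Gita ∩ Erik: 09:00-13:30, 17:15-20:30.
Sam ∩ Alice ∩ Gita ∩ Erik ∩ Vanya: 09:00-12:15, 13:15-13:30, 17:15-19:45.
Sam ∩ Alice ∩ Gita ∩ Erik ∩ Vanya ∩ Yosef: 09:00-12:15, 13:15-13:30, 17:15-19:45.
Sam ∩ Alice ∩ Gita ∩ Erik ∩ Vanya ∩ Yosef ∩ Quinn: 09:00-12:15, 17:15-19:45.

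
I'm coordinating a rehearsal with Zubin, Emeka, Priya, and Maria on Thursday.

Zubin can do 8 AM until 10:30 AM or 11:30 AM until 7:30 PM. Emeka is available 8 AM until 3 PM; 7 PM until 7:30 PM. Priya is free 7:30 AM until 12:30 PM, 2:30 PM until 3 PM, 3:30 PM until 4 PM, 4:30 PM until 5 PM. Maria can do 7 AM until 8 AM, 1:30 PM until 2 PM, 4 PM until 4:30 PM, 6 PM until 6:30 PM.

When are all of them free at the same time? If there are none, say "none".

Zubin ∩ Emeka: 08:00-10:30, 11:30-15:00, 19:00-19:30.
Zubin ∩ Emeka ∩ Priya: 08:00-10:30, 11:30-12:30, 14:30-15:00.
Zubin ∩ Emeka ∩ Priya ∩ Maria: ∅.
There is no time when everyone is free.

none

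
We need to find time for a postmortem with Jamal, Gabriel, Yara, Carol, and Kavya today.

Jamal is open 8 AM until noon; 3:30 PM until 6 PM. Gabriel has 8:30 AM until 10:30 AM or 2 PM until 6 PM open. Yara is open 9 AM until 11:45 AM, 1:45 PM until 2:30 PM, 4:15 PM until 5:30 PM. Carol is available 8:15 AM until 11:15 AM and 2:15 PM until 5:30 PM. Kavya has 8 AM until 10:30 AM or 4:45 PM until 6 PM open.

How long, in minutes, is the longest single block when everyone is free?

Jamal ∩ Gabriel: 08:30-10:30, 15:30-18:00.
Jamal ∩ Gabriel ∩ Yara: 09:00-10:30, 16:15-17:30.
Jamal ∩ Gabriel ∩ Yara ∩ Carol: 09:00-10:30, 16:15-17:30.
Jamal ∩ Gabriel ∩ Yara ∩ Carol ∩ Kavya: 09:00-10:30, 16:45-17:30.
So the common availability across everyone is 09:00-10:30, 16:45-17:30.
The longest is 09:00-10:30 at 90 minutes.

90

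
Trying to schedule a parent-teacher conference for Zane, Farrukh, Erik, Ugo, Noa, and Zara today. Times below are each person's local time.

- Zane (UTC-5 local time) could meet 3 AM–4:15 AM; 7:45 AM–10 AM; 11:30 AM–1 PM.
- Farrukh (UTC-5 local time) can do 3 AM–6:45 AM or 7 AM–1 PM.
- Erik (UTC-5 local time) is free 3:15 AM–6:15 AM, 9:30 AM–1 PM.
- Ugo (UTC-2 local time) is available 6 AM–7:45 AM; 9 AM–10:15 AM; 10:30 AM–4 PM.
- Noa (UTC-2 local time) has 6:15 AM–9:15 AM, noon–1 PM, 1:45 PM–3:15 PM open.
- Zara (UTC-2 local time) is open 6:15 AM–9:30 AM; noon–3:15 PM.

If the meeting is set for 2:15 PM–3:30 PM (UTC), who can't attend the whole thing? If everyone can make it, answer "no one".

Zane in UTC: 08:00-09:15, 12:45-15:00, 16:30-18:00 (add 5h to convert from UTC-5).
Farrukh in UTC: 08:00-11:45, 12:00-18:00 (add 5h to convert from UTC-5).
Erik in UTC: 08:15-11:15, 14:30-18:00 (add 5h to convert from UTC-5).
Ugo in UTC: 08:00-09:45, 11:00-12:15, 12:30-18:00 (add 2h to convert from UTC-2).
Noa in UTC: 08:15-11:15, 14:00-15:00, 15:45-17:15 (add 2h to convert from UTC-2).
Zara in UTC: 08:15-11:30, 14:00-17:15 (add 2h to convert from UTC-2).
Zane: not fully free for 14:15-15:30. Farrukh: free for 14:15-15:30. Erik: not fully free for 14:15-15:30. Ugo: free for 14:15-15:30. Noa: not fully free for 14:15-15:30. Zara: free for 14:15-15:30.

Erik, Noa, Zane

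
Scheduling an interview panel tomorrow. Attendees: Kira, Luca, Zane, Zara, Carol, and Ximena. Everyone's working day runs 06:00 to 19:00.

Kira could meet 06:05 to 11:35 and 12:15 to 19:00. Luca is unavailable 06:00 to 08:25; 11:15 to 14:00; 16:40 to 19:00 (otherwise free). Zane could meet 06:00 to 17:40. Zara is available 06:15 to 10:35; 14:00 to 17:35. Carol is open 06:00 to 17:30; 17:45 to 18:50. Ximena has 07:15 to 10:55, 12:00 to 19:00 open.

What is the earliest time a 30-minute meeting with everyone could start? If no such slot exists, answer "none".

08:25

Kira free: 06:05-11:35, 12:15-19:00.
Luca free: 08:25-11:15, 14:00-16:40 (invert busy blocks within the working day).
Zane free: 06:00-17:40.
Zara free: 06:15-10:35, 14:00-17:35.
Carol free: 06:00-17:30, 17:45-18:50.
Ximena free: 07:15-10:55, 12:00-19:00.
Kira ∩ Luca: 08:25-11:15, 14:00-16:40.
Kira ∩ Luca ∩ Zane: 08:25-11:15, 14:00-16:40.
Kira ∩ Luca ∩ Zane ∩ Zara: 08:25-10:35, 14:00-16:40.
Kira ∩ Luca ∩ Zane ∩ Zara ∩ Carol: 08:25-10:35, 14:00-16:40.
Kira ∩ Luca ∩ Zane ∩ Zara ∩ Carol ∩ Ximena: 08:25-10:35, 14:00-16:40.
The first common window of at least 30 minutes is 08:25-10:35, so the earliest start is 08:25.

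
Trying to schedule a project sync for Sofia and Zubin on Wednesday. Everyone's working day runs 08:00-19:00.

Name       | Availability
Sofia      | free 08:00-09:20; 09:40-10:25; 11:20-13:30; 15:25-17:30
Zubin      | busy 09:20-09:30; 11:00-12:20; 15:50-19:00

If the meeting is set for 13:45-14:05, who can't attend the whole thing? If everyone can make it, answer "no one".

Sofia

Sofia free: 08:00-09:20, 09:40-10:25, 11:20-13:30, 15:25-17:30.
Zubin free: 08:00-09:20, 09:30-11:00, 12:20-15:50 (invert busy blocks within the working day).
Sofia: not fully free for 13:45-14:05. Zubin: free for 13:45-14:05.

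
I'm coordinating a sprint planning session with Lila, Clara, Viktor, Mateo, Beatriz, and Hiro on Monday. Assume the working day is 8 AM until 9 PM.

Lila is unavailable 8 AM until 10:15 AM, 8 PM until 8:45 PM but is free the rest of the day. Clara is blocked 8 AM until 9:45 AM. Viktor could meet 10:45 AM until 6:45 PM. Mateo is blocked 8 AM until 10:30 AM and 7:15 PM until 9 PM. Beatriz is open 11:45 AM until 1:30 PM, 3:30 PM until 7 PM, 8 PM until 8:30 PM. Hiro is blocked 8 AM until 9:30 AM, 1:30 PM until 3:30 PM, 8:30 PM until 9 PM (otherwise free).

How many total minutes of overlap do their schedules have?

300

Lila free: 10:15-20:00, 20:45-21:00 (invert busy blocks within the working day).
Clara free: 09:45-21:00 (invert busy blocks within the working day).
Viktor free: 10:45-18:45.
Mateo free: 10:30-19:15 (invert busy blocks within the working day).
Beatriz free: 11:45-13:30, 15:30-19:00, 20:00-20:30.
Hiro free: 09:30-13:30, 15:30-20:30 (invert busy blocks within the working day).
Lila ∩ Clara: 10:15-20:00, 20:45-21:00.
Lila ∩ Clara ∩ Viktor: 10:45-18:45.
Lila ∩ Clara ∩ Viktor ∩ Mateo: 10:45-18:45.
Lila ∩ Clara ∩ Viktor ∩ Mateo ∩ Beatriz: 11:45-13:30, 15:30-18:45.
Lila ∩ Clara ∩ Viktor ∩ Mateo ∩ Beatriz ∩ Hiro: 11:45-13:30, 15:30-18:45.
So the common availability across everyone is 11:45-13:30, 15:30-18:45.
Summing the common windows: 105 + 195 = 300 minutes.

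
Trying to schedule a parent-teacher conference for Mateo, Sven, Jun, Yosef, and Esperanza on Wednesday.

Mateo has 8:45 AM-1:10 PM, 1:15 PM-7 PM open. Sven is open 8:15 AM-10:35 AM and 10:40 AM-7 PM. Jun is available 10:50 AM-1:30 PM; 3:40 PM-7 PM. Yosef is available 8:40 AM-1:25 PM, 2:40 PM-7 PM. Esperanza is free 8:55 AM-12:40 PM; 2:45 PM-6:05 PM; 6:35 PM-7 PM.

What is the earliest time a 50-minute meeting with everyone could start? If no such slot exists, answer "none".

Mateo ∩ Sven: 08:45-10:35, 10:40-13:10, 13:15-19:00.
Mateo ∩ Sven ∩ Jun: 10:50-13:10, 13:15-13:30, 15:40-19:00.
Mateo ∩ Sven ∩ Jun ∩ Yosef: 10:50-13:10, 13:15-13:25, 15:40-19:00.
Mateo ∩ Sven ∩ Jun ∩ Yosef ∩ Esperanza: 10:50-12:40, 15:40-18:05, 18:35-19:00.
So the common availability across everyone is 10:50-12:40, 15:40-18:05, 18:35-19:00.
The first common window of at least 50 minutes is 10:50-12:40, so the earliest start is 10:50.

10:50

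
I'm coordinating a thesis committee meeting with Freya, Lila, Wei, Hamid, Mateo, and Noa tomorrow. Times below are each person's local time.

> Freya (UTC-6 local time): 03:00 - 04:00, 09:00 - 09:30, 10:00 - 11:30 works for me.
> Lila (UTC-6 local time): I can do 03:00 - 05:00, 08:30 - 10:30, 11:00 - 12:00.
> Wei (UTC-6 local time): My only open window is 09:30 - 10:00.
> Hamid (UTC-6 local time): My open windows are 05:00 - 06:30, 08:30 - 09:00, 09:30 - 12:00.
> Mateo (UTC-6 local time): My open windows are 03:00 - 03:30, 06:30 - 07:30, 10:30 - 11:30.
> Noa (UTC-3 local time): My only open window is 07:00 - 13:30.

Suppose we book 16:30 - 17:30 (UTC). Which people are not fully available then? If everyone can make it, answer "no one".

Lila, Noa, Wei

Freya in UTC: 09:00-10:00, 15:00-15:30, 16:00-17:30 (add 6h to convert from UTC-6).
Lila in UTC: 09:00-11:00, 14:30-16:30, 17:00-18:00 (add 6h to convert from UTC-6).
Wei in UTC: 15:30-16:00 (add 6h to convert from UTC-6).
Hamid in UTC: 11:00-12:30, 14:30-15:00, 15:30-18:00 (add 6h to convert from UTC-6).
Mateo in UTC: 09:00-09:30, 12:30-13:30, 16:30-17:30 (add 6h to convert from UTC-6).
Noa in UTC: 10:00-16:30 (add 3h to convert from UTC-3).
Freya: free for 16:30-17:30. Lila: not fully free for 16:30-17:30. Wei: not fully free for 16:30-17:30. Hamid: free for 16:30-17:30. Mateo: free for 16:30-17:30. Noa: not fully free for 16:30-17:30.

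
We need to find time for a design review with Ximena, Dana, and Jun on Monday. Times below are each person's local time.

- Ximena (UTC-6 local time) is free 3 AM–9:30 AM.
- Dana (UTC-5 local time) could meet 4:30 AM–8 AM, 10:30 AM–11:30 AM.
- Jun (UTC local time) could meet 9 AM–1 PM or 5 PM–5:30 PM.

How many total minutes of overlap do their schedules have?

Ximena in UTC: 09:00-15:30 (add 6h to convert from UTC-6).
Dana in UTC: 09:30-13:00, 15:30-16:30 (add 5h to convert from UTC-5).
Jun in UTC: 09:00-13:00, 17:00-17:30.
Ximena ∩ Dana: 09:30-13:00.
Ximena ∩ Dana ∩ Jun: 09:30-13:00.
That's a single block of 210 minutes.

210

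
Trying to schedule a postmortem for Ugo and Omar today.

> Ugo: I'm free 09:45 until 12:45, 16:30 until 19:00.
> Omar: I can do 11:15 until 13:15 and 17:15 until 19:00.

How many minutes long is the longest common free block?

Ugo ∩ Omar: 11:15-12:45, 17:15-19:00.
The longest is 17:15-19:00 at 105 minutes.

105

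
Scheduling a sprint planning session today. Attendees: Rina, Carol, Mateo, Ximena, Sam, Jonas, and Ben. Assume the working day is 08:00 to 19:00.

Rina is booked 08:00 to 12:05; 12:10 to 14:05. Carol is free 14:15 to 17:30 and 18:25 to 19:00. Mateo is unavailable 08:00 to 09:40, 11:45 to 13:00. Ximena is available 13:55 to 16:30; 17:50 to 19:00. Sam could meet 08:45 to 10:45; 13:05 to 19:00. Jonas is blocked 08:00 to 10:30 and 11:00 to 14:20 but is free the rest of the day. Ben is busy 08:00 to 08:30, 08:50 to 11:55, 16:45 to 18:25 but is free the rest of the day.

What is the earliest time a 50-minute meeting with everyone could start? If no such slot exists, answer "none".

14:20

Rina free: 12:05-12:10, 14:05-19:00 (invert busy blocks within the working day).
Carol free: 14:15-17:30, 18:25-19:00.
Mateo free: 09:40-11:45, 13:00-19:00 (invert busy blocks within the working day).
Ximena free: 13:55-16:30, 17:50-19:00.
Sam free: 08:45-10:45, 13:05-19:00.
Jonas free: 10:30-11:00, 14:20-19:00 (invert busy blocks within the working day).
Ben free: 08:30-08:50, 11:55-16:45, 18:25-19:00 (invert busy blocks within the working day).
Rina ∩ Carol: 14:15-17:30, 18:25-19:00.
Rina ∩ Carol ∩ Mateo: 14:15-17:30, 18:25-19:00.
Rina ∩ Carol ∩ Mateo ∩ Ximena: 14:15-16:30, 18:25-19:00.
Rina ∩ Carol ∩ Mateo ∩ Ximena ∩ Sam: 14:15-16:30, 18:25-19:00.
Rina ∩ Carol ∩ Mateo ∩ Ximena ∩ Sam ∩ Jonas: 14:20-16:30, 18:25-19:00.
Rina ∩ Carol ∩ Mateo ∩ Ximena ∩ Sam ∩ Jonas ∩ Ben: 14:20-16:30, 18:25-19:00.
The first common window of at least 50 minutes is 14:20-16:30, so the earliest start is 14:20.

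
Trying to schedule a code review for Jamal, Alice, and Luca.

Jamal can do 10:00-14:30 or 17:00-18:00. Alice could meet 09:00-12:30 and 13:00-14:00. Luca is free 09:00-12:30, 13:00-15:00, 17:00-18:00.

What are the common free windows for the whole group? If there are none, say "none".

Jamal ∩ Alice: 10:00-12:30, 13:00-14:00.
Jamal ∩ Alice ∩ Luca: 10:00-12:30, 13:00-14:00.

10:00-12:30, 13:00-14:00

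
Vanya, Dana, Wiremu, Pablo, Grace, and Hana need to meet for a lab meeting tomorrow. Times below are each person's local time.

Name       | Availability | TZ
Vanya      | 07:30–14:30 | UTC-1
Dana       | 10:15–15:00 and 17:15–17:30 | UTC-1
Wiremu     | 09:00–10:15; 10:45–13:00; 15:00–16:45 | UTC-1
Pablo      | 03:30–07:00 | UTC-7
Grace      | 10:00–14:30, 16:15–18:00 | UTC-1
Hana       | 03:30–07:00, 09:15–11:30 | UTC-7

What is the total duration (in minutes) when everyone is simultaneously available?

135

Vanya in UTC: 08:30-15:30 (add 1h to convert from UTC-1).
Dana in UTC: 11:15-16:00, 18:15-18:30 (add 1h to convert from UTC-1).
Wiremu in UTC: 10:00-11:15, 11:45-14:00, 16:00-17:45 (add 1h to convert from UTC-1).
Pablo in UTC: 10:30-14:00 (add 7h to convert from UTC-7).
Grace in UTC: 11:00-15:30, 17:15-19:00 (add 1h to convert from UTC-1).
Hana in UTC: 10:30-14:00, 16:15-18:30 (add 7h to convert from UTC-7).
Vanya ∩ Dana: 11:15-15:30.
Vanya ∩ Dana ∩ Wiremu: 11:45-14:00.
Vanya ∩ Dana ∩ Wiremu ∩ Pablo: 11:45-14:00.
Vanya ∩ Dana ∩ Wiremu ∩ Pablo ∩ Grace: 11:45-14:00.
Vanya ∩ Dana ∩ Wiremu ∩ Pablo ∩ Grace ∩ Hana: 11:45-14:00.
That's a single block of 135 minutes.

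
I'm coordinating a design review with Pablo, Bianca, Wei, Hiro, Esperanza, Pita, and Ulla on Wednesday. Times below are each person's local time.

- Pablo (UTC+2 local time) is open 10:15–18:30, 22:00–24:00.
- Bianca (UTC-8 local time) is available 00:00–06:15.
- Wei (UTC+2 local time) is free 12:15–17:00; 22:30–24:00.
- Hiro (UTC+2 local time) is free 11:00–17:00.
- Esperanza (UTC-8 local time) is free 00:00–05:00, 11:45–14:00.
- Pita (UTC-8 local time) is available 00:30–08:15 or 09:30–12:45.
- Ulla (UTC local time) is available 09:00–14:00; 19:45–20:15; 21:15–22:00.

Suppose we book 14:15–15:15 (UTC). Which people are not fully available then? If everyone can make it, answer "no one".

Pablo in UTC: 08:15-16:30, 20:00-22:00 (subtract 2h to convert from UTC+2).
Bianca in UTC: 08:00-14:15 (add 8h to convert from UTC-8).
Wei in UTC: 10:15-15:00, 20:30-22:00 (subtract 2h to convert from UTC+2).
Hiro in UTC: 09:00-15:00 (subtract 2h to convert from UTC+2).
Esperanza in UTC: 08:00-13:00, 19:45-22:00 (add 8h to convert from UTC-8).
Pita in UTC: 08:30-16:15, 17:30-20:45 (add 8h to convert from UTC-8).
Ulla in UTC: 09:00-14:00, 19:45-20:15, 21:15-22:00.
Pablo: free for 14:15-15:15. Bianca: not fully free for 14:15-15:15. Wei: not fully free for 14:15-15:15. Hiro: not fully free for 14:15-15:15. Esperanza: not fully free for 14:15-15:15. Pita: free for 14:15-15:15. Ulla: not fully free for 14:15-15:15.

Bianca, Esperanza, Hiro, Ulla, Wei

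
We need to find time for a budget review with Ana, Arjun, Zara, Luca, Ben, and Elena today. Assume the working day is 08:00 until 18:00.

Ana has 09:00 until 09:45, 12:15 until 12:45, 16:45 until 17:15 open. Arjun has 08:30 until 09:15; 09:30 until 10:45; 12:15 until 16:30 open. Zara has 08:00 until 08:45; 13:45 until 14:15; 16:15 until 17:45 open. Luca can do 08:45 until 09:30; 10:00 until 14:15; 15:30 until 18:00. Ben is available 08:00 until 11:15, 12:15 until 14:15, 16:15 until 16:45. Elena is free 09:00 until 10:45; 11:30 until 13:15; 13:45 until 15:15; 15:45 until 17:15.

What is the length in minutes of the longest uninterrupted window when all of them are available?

Ana ∩ Arjun: 09:00-09:15, 09:30-09:45, 12:15-12:45.
Ana ∩ Arjun ∩ Zara: ∅.
Ana ∩ Arjun ∩ Zara ∩ Luca: ∅.
Ana ∩ Arjun ∩ Zara ∩ Luca ∩ Ben: ∅.
Ana ∩ Arjun ∩ Zara ∩ Luca ∩ Ben ∩ Elena: ∅.
There is no time when everyone is free.
No common window exists, so the longest block is 0 minutes.

0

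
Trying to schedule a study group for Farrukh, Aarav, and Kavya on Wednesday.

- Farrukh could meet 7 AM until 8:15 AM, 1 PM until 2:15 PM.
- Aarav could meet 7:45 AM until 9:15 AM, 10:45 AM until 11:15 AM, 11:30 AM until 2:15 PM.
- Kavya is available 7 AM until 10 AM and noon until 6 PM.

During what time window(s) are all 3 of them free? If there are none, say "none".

Farrukh ∩ Aarav: 07:45-08:15, 13:00-14:15.
Farrukh ∩ Aarav ∩ Kavya: 07:45-08:15, 13:00-14:15.

07:45-08:15, 13:00-14:15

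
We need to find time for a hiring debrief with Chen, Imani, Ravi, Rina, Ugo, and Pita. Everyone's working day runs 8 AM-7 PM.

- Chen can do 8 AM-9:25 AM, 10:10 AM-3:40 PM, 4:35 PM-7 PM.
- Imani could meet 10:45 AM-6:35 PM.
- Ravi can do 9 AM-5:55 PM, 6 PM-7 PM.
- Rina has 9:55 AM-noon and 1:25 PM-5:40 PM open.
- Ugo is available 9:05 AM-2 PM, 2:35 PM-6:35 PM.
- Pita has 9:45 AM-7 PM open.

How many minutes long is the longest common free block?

75

Chen ∩ Imani: 10:45-15:40, 16:35-18:35.
Chen ∩ Imani ∩ Ravi: 10:45-15:40, 16:35-17:55, 18:00-18:35.
Chen ∩ Imani ∩ Ravi ∩ Rina: 10:45-12:00, 13:25-15:40, 16:35-17:40.
Chen ∩ Imani ∩ Ravi ∩ Rina ∩ Ugo: 10:45-12:00, 13:25-14:00, 14:35-15:40, 16:35-17:40.
Chen ∩ Imani ∩ Ravi ∩ Rina ∩ Ugo ∩ Pita: 10:45-12:00, 13:25-14:00, 14:35-15:40, 16:35-17:40.
So the common availability across everyone is 10:45-12:00, 13:25-14:00, 14:35-15:40, 16:35-17:40.
The longest is 10:45-12:00 at 75 minutes.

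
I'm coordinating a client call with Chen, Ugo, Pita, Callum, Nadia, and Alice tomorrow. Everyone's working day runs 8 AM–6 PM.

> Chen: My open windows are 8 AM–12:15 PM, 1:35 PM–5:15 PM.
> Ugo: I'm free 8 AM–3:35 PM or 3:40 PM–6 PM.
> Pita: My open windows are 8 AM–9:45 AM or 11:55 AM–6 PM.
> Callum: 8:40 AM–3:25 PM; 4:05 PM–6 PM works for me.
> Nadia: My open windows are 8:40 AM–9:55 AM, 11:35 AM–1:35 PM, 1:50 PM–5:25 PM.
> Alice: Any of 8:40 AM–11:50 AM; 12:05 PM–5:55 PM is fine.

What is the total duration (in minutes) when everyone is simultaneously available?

240

Chen ∩ Ugo: 08:00-12:15, 13:35-15:35, 15:40-17:15.
Chen ∩ Ugo ∩ Pita: 08:00-09:45, 11:55-12:15, 13:35-15:35, 15:40-17:15.
Chen ∩ Ugo ∩ Pita ∩ Callum: 08:40-09:45, 11:55-12:15, 13:35-15:25, 16:05-17:15.
Chen ∩ Ugo ∩ Pita ∩ Callum ∩ Nadia: 08:40-09:45, 11:55-12:15, 13:50-15:25, 16:05-17:15.
Chen ∩ Ugo ∩ Pita ∩ Callum ∩ Nadia ∩ Alice: 08:40-09:45, 12:05-12:15, 13:50-15:25, 16:05-17:15.
Those are the intersection windows.
Summing the common windows: 65 + 10 + 95 + 70 = 240 minutes.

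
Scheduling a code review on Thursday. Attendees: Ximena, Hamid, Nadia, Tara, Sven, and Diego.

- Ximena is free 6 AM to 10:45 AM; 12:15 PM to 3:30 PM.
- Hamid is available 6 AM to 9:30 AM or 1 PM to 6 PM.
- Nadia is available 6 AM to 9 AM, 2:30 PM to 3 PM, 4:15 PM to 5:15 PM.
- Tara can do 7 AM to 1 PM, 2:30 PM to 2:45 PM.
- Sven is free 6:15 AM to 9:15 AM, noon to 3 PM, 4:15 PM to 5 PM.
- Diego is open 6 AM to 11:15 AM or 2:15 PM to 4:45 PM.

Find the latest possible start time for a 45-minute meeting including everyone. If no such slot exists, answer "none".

08:15

Ximena ∩ Hamid: 06:00-09:30, 13:00-15:30.
Ximena ∩ Hamid ∩ Nadia: 06:00-09:00, 14:30-15:00.
Ximena ∩ Hamid ∩ Nadia ∩ Tara: 07:00-09:00, 14:30-14:45.
Ximena ∩ Hamid ∩ Nadia ∩ Tara ∩ Sven: 07:00-09:00, 14:30-14:45.
Ximena ∩ Hamid ∩ Nadia ∩ Tara ∩ Sven ∩ Diego: 07:00-09:00, 14:30-14:45.
The last common window of at least 45 minutes is 07:00-09:00; a 45-minute meeting can start as late as 08:15 and still end by 09:00.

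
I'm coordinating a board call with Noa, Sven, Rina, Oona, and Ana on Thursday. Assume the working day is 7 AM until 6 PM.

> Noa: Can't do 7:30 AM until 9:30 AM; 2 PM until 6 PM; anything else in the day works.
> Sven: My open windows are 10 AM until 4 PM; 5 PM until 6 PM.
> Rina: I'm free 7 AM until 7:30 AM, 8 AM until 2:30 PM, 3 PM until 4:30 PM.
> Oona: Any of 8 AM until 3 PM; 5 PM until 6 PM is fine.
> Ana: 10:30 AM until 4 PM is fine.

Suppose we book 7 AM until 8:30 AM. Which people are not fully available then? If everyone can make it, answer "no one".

Ana, Noa, Oona, Rina, Sven

Noa free: 07:00-07:30, 09:30-14:00 (invert busy blocks within the working day).
Sven free: 10:00-16:00, 17:00-18:00.
Rina free: 07:00-07:30, 08:00-14:30, 15:00-16:30.
Oona free: 08:00-15:00, 17:00-18:00.
Ana free: 10:30-16:00.
Noa: not fully free for 07:00-08:30. Sven: not fully free for 07:00-08:30. Rina: not fully free for 07:00-08:30. Oona: not fully free for 07:00-08:30. Ana: not fully free for 07:00-08:30.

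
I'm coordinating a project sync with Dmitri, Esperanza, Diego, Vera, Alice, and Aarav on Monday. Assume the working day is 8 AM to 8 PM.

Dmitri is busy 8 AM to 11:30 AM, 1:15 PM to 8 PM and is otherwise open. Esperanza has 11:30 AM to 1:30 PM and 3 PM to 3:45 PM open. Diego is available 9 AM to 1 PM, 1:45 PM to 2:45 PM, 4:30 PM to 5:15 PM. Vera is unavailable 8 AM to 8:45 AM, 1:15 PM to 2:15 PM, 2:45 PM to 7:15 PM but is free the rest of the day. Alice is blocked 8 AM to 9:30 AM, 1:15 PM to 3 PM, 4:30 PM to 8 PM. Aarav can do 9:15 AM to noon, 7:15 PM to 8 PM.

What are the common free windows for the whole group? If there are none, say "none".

11:30-12:00

Dmitri free: 11:30-13:15 (invert busy blocks within the working day).
Esperanza free: 11:30-13:30, 15:00-15:45.
Diego free: 09:00-13:00, 13:45-14:45, 16:30-17:15.
Vera free: 08:45-13:15, 14:15-14:45, 19:15-20:00 (invert busy blocks within the working day).
Alice free: 09:30-13:15, 15:00-16:30 (invert busy blocks within the working day).
Aarav free: 09:15-12:00, 19:15-20:00.
Dmitri ∩ Esperanza: 11:30-13:15.
Dmitri ∩ Esperanza ∩ Diego: 11:30-13:00.
Dmitri ∩ Esperanza ∩ Diego ∩ Vera: 11:30-13:00.
Dmitri ∩ Esperanza ∩ Diego ∩ Vera ∩ Alice: 11:30-13:00.
Dmitri ∩ Esperanza ∩ Diego ∩ Vera ∩ Alice ∩ Aarav: 11:30-12:00.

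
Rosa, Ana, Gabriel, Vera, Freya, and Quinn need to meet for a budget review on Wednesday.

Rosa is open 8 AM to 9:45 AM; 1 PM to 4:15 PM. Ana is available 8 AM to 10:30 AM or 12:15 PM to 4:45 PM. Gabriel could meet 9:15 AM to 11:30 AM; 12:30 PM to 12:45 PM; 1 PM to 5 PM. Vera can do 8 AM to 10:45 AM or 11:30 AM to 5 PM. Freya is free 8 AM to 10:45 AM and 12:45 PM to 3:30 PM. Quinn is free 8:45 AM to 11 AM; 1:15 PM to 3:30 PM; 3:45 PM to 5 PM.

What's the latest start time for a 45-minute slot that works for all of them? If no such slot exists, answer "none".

Rosa ∩ Ana: 08:00-09:45, 13:00-16:15.
Rosa ∩ Ana ∩ Gabriel: 09:15-09:45, 13:00-16:15.
Rosa ∩ Ana ∩ Gabriel ∩ Vera: 09:15-09:45, 13:00-16:15.
Rosa ∩ Ana ∩ Gabriel ∩ Vera ∩ Freya: 09:15-09:45, 13:00-15:30.
Rosa ∩ Ana ∩ Gabriel ∩ Vera ∩ Freya ∩ Quinn: 09:15-09:45, 13:15-15:30.
Those are the intersection windows.
The last common window of at least 45 minutes is 13:15-15:30; a 45-minute meeting can start as late as 14:45 and still end by 15:30.

14:45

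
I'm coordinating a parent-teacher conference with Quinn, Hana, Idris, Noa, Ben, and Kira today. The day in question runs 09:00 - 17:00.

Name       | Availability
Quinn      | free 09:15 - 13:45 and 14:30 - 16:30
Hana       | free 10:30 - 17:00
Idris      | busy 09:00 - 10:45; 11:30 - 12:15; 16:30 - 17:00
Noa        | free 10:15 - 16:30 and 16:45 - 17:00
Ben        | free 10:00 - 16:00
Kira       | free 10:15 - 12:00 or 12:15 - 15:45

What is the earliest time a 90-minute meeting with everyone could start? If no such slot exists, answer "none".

12:15

Quinn free: 09:15-13:45, 14:30-16:30.
Hana free: 10:30-17:00.
Idris free: 10:45-11:30, 12:15-16:30 (invert busy blocks within the working day).
Noa free: 10:15-16:30, 16:45-17:00.
Ben free: 10:00-16:00.
Kira free: 10:15-12:00, 12:15-15:45.
Quinn ∩ Hana: 10:30-13:45, 14:30-16:30.
Quinn ∩ Hana ∩ Idris: 10:45-11:30, 12:15-13:45, 14:30-16:30.
Quinn ∩ Hana ∩ Idris ∩ Noa: 10:45-11:30, 12:15-13:45, 14:30-16:30.
Quinn ∩ Hana ∩ Idris ∩ Noa ∩ Ben: 10:45-11:30, 12:15-13:45, 14:30-16:00.
Quinn ∩ Hana ∩ Idris ∩ Noa ∩ Ben ∩ Kira: 10:45-11:30, 12:15-13:45, 14:30-15:45.
The first common window of at least 90 minutes is 12:15-13:45, so the earliest start is 12:15.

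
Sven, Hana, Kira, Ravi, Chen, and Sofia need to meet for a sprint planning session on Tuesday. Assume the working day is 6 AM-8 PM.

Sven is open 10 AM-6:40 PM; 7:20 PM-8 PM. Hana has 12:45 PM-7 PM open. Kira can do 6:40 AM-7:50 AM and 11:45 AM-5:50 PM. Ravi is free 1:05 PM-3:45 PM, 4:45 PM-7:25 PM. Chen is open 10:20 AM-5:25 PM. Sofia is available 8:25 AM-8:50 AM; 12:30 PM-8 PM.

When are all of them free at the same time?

13:05-15:45, 16:45-17:25

Sven ∩ Hana: 12:45-18:40.
Sven ∩ Hana ∩ Kira: 12:45-17:50.
Sven ∩ Hana ∩ Kira ∩ Ravi: 13:05-15:45, 16:45-17:50.
Sven ∩ Hana ∩ Kira ∩ Ravi ∩ Chen: 13:05-15:45, 16:45-17:25.
Sven ∩ Hana ∩ Kira ∩ Ravi ∩ Chen ∩ Sofia: 13:05-15:45, 16:45-17:25.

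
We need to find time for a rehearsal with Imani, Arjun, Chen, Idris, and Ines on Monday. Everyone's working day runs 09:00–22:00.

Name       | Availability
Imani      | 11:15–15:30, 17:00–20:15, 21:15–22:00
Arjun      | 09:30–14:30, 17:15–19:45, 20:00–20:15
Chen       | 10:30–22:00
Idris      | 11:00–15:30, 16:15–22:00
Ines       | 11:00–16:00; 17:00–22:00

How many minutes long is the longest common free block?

Imani ∩ Arjun: 11:15-14:30, 17:15-19:45, 20:00-20:15.
Imani ∩ Arjun ∩ Chen: 11:15-14:30, 17:15-19:45, 20:00-20:15.
Imani ∩ Arjun ∩ Chen ∩ Idris: 11:15-14:30, 17:15-19:45, 20:00-20:15.
Imani ∩ Arjun ∩ Chen ∩ Idris ∩ Ines: 11:15-14:30, 17:15-19:45, 20:00-20:15.
Those are the intersection windows.
The longest is 11:15-14:30 at 195 minutes.

195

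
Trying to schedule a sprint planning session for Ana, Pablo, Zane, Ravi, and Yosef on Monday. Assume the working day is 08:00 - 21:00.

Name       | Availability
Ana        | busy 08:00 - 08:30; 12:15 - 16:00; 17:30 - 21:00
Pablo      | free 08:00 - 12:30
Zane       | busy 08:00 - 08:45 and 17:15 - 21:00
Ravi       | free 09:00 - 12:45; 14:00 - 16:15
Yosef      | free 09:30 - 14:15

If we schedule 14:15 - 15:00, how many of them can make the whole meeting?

Ana free: 08:30-12:15, 16:00-17:30 (invert busy blocks within the working day).
Pablo free: 08:00-12:30.
Zane free: 08:45-17:15 (invert busy blocks within the working day).
Ravi free: 09:00-12:45, 14:00-16:15.
Yosef free: 09:30-14:15.
Zane and Ravi can make the full 14:15-15:00 slot — that's 2.

2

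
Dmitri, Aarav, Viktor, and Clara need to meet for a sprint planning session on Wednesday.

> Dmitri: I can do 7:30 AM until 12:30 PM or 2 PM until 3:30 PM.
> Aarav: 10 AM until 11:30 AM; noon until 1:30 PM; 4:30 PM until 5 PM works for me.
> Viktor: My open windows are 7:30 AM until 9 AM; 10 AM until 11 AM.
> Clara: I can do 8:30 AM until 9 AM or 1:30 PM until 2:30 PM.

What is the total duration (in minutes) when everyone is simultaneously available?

Dmitri ∩ Aarav: 10:00-11:30, 12:00-12:30.
Dmitri ∩ Aarav ∩ Viktor: 10:00-11:00.
Dmitri ∩ Aarav ∩ Viktor ∩ Clara: ∅.
There is no time when everyone is free.
There is no common window, so the total is 0 minutes.

0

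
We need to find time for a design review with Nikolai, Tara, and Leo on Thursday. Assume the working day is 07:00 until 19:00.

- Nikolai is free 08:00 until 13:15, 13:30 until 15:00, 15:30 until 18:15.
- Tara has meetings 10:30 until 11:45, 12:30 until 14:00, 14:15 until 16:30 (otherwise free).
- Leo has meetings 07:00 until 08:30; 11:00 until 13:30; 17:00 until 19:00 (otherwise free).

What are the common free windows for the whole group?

08:30-10:30, 14:00-14:15, 16:30-17:00

Nikolai free: 08:00-13:15, 13:30-15:00, 15:30-18:15.
Tara free: 07:00-10:30, 11:45-12:30, 14:00-14:15, 16:30-19:00 (invert busy blocks within the working day).
Leo free: 08:30-11:00, 13:30-17:00 (invert busy blocks within the working day).
Nikolai ∩ Tara: 08:00-10:30, 11:45-12:30, 14:00-14:15, 16:30-18:15.
Nikolai ∩ Tara ∩ Leo: 08:30-10:30, 14:00-14:15, 16:30-17:00.
So the common availability across everyone is 08:30-10:30, 14:00-14:15, 16:30-17:00.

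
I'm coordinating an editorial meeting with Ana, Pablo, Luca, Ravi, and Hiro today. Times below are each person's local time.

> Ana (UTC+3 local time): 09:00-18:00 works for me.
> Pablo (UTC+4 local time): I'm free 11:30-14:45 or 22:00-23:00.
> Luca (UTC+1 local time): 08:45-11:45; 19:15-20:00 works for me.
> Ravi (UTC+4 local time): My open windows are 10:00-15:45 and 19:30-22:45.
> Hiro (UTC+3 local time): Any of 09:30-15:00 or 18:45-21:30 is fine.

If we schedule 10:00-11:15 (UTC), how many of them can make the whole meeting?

Ana in UTC: 06:00-15:00 (subtract 3h to convert from UTC+3).
Pablo in UTC: 07:30-10:45, 18:00-19:00 (subtract 4h to convert from UTC+4).
Luca in UTC: 07:45-10:45, 18:15-19:00 (subtract 1h to convert from UTC+1).
Ravi in UTC: 06:00-11:45, 15:30-18:45 (subtract 4h to convert from UTC+4).
Hiro in UTC: 06:30-12:00, 15:45-18:30 (subtract 3h to convert from UTC+3).
Ana, Ravi, and Hiro can make the full 10:00-11:15 slot — that's 3.

3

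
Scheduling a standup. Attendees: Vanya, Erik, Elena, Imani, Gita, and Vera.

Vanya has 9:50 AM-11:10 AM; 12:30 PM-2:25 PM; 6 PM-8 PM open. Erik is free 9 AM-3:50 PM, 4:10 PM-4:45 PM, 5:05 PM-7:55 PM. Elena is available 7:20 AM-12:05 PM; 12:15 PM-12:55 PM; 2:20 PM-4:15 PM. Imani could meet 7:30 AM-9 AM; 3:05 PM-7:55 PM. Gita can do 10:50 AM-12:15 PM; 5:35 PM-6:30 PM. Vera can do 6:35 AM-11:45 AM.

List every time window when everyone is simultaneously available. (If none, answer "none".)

none

Vanya ∩ Erik: 09:50-11:10, 12:30-14:25, 18:00-19:55.
Vanya ∩ Erik ∩ Elena: 09:50-11:10, 12:30-12:55, 14:20-14:25.
Vanya ∩ Erik ∩ Elena ∩ Imani: ∅.
Vanya ∩ Erik ∩ Elena ∩ Imani ∩ Gita: ∅.
Vanya ∩ Erik ∩ Elena ∩ Imani ∩ Gita ∩ Vera: ∅.
There is no time when everyone is free.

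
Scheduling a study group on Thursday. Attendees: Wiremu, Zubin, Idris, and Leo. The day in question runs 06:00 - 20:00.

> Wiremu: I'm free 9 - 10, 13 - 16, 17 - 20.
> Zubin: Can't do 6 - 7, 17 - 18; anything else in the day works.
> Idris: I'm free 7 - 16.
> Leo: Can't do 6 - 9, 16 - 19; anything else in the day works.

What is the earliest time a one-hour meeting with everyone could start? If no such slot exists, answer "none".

Wiremu free: 09:00-10:00, 13:00-16:00, 17:00-20:00.
Zubin free: 07:00-17:00, 18:00-20:00 (invert busy blocks within the working day).
Idris free: 07:00-16:00.
Leo free: 09:00-16:00, 19:00-20:00 (invert busy blocks within the working day).
Wiremu ∩ Zubin: 09:00-10:00, 13:00-16:00, 18:00-20:00.
Wiremu ∩ Zubin ∩ Idris: 09:00-10:00, 13:00-16:00.
Wiremu ∩ Zubin ∩ Idris ∩ Leo: 09:00-10:00, 13:00-16:00.
Those are the intersection windows.
The first common window of at least 60 minutes is 09:00-10:00, so the earliest start is 09:00.

09:00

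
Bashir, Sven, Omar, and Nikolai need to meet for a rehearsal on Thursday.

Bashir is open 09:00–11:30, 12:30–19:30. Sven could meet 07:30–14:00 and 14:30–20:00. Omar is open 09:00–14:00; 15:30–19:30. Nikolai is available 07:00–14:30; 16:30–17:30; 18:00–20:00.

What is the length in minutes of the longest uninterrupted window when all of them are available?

150

Bashir ∩ Sven: 09:00-11:30, 12:30-14:00, 14:30-19:30.
Bashir ∩ Sven ∩ Omar: 09:00-11:30, 12:30-14:00, 15:30-19:30.
Bashir ∩ Sven ∩ Omar ∩ Nikolai: 09:00-11:30, 12:30-14:00, 16:30-17:30, 18:00-19:30.
Those are the intersection windows.
The longest is 09:00-11:30 at 150 minutes.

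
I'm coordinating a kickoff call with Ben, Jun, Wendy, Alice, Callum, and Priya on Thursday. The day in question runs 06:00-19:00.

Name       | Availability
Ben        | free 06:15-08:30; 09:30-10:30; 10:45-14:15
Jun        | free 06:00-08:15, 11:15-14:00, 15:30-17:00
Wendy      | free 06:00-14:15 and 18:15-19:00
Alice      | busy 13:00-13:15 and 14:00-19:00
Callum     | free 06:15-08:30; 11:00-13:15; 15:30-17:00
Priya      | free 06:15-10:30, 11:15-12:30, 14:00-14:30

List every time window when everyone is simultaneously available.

Ben free: 06:15-08:30, 09:30-10:30, 10:45-14:15.
Jun free: 06:00-08:15, 11:15-14:00, 15:30-17:00.
Wendy free: 06:00-14:15, 18:15-19:00.
Alice free: 06:00-13:00, 13:15-14:00 (invert busy blocks within the working day).
Callum free: 06:15-08:30, 11:00-13:15, 15:30-17:00.
Priya free: 06:15-10:30, 11:15-12:30, 14:00-14:30.
Ben ∩ Jun: 06:15-08:15, 11:15-14:00.
Ben ∩ Jun ∩ Wendy: 06:15-08:15, 11:15-14:00.
Ben ∩ Jun ∩ Wendy ∩ Alice: 06:15-08:15, 11:15-13:00, 13:15-14:00.
Ben ∩ Jun ∩ Wendy ∩ Alice ∩ Callum: 06:15-08:15, 11:15-13:00.
Ben ∩ Jun ∩ Wendy ∩ Alice ∩ Callum ∩ Priya: 06:15-08:15, 11:15-12:30.

06:15-08:15, 11:15-12:30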